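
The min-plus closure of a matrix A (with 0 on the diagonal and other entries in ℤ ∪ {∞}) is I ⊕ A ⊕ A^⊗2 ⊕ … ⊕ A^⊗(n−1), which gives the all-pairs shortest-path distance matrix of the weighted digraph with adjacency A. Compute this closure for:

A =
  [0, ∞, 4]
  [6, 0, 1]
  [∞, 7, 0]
Closure =
  [0, 11, 4]
  [6, 0, 1]
  [13, 7, 0]

This is the Floyd-Warshall all-pairs shortest-path computation. For each intermediate vertex k = 0, 1, …, 2, update dist[i][j] ← min(dist[i][j], dist[i][k] + dist[k][j]). The final matrix gives, for each (i, j), the minimum total weight of any directed path from i to j (possibly empty when i = j).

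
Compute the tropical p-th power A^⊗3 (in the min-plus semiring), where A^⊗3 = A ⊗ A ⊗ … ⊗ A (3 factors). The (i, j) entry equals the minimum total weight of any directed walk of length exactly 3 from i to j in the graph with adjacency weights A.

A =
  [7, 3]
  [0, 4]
A^⊗3 =
  [7, 6]
  [3, 7]

Each entry (A^⊗3)_ij equals the minimum over all length-3 walks i = v_0 → v_1 → … → v_3 = j of Σ_t A[v_t][v_{t+1}]. For example, for (i, j) = (0, 1) we minimise over 4 possible intermediate vertex sequences; the minimum is 6, attained along the walk 0 → 1 → 0 → 1.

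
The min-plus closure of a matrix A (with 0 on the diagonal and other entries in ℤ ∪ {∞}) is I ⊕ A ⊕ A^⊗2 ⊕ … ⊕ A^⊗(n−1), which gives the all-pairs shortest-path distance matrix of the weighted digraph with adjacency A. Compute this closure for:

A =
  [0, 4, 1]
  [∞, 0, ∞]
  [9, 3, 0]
Closure =
  [0, 4, 1]
  [∞, 0, ∞]
  [9, 3, 0]

This is the Floyd-Warshall all-pairs shortest-path computation. For each intermediate vertex k = 0, 1, …, 2, update dist[i][j] ← min(dist[i][j], dist[i][k] + dist[k][j]). The final matrix gives, for each (i, j), the minimum total weight of any directed path from i to j (possibly empty when i = j).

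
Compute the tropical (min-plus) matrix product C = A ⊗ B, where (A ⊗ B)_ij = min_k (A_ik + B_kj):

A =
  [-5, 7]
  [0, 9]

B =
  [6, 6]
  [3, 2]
A ⊗ B =
  [1, 1]
  [6, 6]

Apply the min-plus product entry-by-entry:
  C[0][0] = min over k of (A[0][0] + B[0][0] = -5 + 6 = 1, A[0][1] + B[1][0] = 7 + 3 = 10) = 1 (attained at k = 0)
  C[0][1] = min over k of (A[0][0] + B[0][1] = -5 + 6 = 1, A[0][1] + B[1][1] = 7 + 2 = 9) = 1 (attained at k = 0)
  C[1][0] = min over k of (A[1][0] + B[0][0] = 0 + 6 = 6, A[1][1] + B[1][0] = 9 + 3 = 12) = 6 (attained at k = 0)
  C[1][1] = min over k of (A[1][0] + B[0][1] = 0 + 6 = 6, A[1][1] + B[1][1] = 9 + 2 = 11) = 6 (attained at k = 0)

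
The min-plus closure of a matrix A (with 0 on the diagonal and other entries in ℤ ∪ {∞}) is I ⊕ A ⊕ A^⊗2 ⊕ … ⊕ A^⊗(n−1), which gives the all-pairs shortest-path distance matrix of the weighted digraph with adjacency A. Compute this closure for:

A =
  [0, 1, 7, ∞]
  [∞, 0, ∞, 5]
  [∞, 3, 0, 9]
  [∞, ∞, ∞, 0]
Closure =
  [0, 1, 7, 6]
  [∞, 0, ∞, 5]
  [∞, 3, 0, 8]
  [∞, ∞, ∞, 0]

This is the Floyd-Warshall all-pairs shortest-path computation. For each intermediate vertex k = 0, 1, …, 3, update dist[i][j] ← min(dist[i][j], dist[i][k] + dist[k][j]). The final matrix gives, for each (i, j), the minimum total weight of any directed path from i to j (possibly empty when i = j).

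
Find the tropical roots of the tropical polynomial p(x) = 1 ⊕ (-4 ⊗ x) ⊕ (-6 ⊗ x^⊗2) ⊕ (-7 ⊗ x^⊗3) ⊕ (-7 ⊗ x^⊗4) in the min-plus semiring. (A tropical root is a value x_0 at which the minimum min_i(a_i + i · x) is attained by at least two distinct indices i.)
Roots: {0, 1, 2, 5}

Each tropical root is a break point of the lower envelope of the lines y = a_i + i · x (there are 5 lines, with slopes 0, 1, ..., 4). Only the lines that attain the minimum somewhere contribute to roots; other lines are dominated. Here the surviving (envelope) indices are i = 4, i = 3, i = 2, i = 1, i = 0.
Intersections between consecutive envelope lines give the roots: for adjacent envelope indices i < j the intersection is x = (a_i − a_j) / (j − i). Reading off the sorted break points: {0, 1, 2, 5}.
Verification: at each break x_0, at least two indices attain the minimum of min_i(a_i + i · x_0).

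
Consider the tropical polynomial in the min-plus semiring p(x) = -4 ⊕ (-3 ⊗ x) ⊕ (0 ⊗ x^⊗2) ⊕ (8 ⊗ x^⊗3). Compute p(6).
p(6) = -4

A tropical monomial a ⊗ x^⊗i evaluates to a + i · x. Evaluating each term at x = 6:
  Term 0 contributes -4 + 0 · 6 = -4
  Term 1 contributes -3 + 1 · 6 = 3
  Term 2 contributes 0 + 2 · 6 = 12
  Term 3 contributes 8 + 3 · 6 = 26
p(6) = ⊕ of these = min[-4, 3, 12, 26] = -4.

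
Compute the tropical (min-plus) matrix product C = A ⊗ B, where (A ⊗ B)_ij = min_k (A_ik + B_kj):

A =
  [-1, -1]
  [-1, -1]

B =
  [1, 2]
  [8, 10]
A ⊗ B =
  [0, 1]
  [0, 1]

Apply the min-plus product entry-by-entry:
  C[0][0] = min over k of (A[0][0] + B[0][0] = -1 + 1 = 0, A[0][1] + B[1][0] = -1 + 8 = 7) = 0 (attained at k = 0)
  C[0][1] = min over k of (A[0][0] + B[0][1] = -1 + 2 = 1, A[0][1] + B[1][1] = -1 + 10 = 9) = 1 (attained at k = 0)
  C[1][0] = min over k of (A[1][0] + B[0][0] = -1 + 1 = 0, A[1][1] + B[1][0] = -1 + 8 = 7) = 0 (attained at k = 0)
  C[1][1] = min over k of (A[1][0] + B[0][1] = -1 + 2 = 1, A[1][1] + B[1][1] = -1 + 10 = 9) = 1 (attained at k = 0)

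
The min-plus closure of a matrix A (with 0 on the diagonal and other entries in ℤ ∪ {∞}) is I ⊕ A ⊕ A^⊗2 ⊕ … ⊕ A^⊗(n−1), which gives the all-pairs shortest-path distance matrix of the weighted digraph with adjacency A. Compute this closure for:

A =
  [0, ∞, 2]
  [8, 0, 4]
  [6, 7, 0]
Closure =
  [0, 9, 2]
  [8, 0, 4]
  [6, 7, 0]

This is the Floyd-Warshall all-pairs shortest-path computation. For each intermediate vertex k = 0, 1, …, 2, update dist[i][j] ← min(dist[i][j], dist[i][k] + dist[k][j]). The final matrix gives, for each (i, j), the minimum total weight of any directed path from i to j (possibly empty when i = j).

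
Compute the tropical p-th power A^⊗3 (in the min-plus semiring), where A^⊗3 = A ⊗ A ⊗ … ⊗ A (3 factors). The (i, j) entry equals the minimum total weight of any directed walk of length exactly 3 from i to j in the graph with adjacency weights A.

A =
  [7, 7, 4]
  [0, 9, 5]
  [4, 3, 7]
A^⊗3 =
  [7, 14, 11]
  [7, 7, 11]
  [10, 10, 7]

Each entry (A^⊗3)_ij equals the minimum over all length-3 walks i = v_0 → v_1 → … → v_3 = j of Σ_t A[v_t][v_{t+1}]. For example, for (i, j) = (0, 2) we minimise over 9 possible intermediate vertex sequences; the minimum is 11, attained along the walk 0 → 1 → 0 → 2.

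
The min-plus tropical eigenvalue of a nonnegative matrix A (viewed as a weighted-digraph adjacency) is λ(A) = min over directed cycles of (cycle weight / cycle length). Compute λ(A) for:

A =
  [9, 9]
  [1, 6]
λ(A) = 5

Enumerate directed cycles and compute their means (weight / length). Sample:
  cycle 0 → 0: weight = 9, length = 1, mean = 9/1 ≈ 9.000
  cycle 1 → 1: weight = 6, length = 1, mean = 6/1 ≈ 6.000
  cycle 0 → 1 → 0: weight = 10, length = 2, mean = 10/2 ≈ 5.000
  cycle 1 → 0 → 1: weight = 10, length = 2, mean = 10/2 ≈ 5.000
Minimum mean = 5.000, attained e.g. along the cycle 0 → 1 → 0 with weight 10 and length 2. So λ(A) = 10/2 = 5.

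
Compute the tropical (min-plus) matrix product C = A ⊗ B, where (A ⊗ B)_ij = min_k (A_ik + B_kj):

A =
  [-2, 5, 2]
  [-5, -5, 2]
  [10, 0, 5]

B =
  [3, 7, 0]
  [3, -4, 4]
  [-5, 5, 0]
A ⊗ B =
  [-3, 1, -2]
  [-3, -9, -5]
  [0, -4, 4]

Apply the min-plus product entry-by-entry:
  C[0][0] = min over k of (A[0][0] + B[0][0] = -2 + 3 = 1, A[0][1] + B[1][0] = 5 + 3 = 8, A[0][2] + B[2][0] = 2 + -5 = -3) = -3 (attained at k = 2)
  C[0][1] = min over k of (A[0][0] + B[0][1] = -2 + 7 = 5, A[0][1] + B[1][1] = 5 + -4 = 1, A[0][2] + B[2][1] = 2 + 5 = 7) = 1 (attained at k = 1)
  C[0][2] = min over k of (A[0][0] + B[0][2] = -2 + 0 = -2, A[0][1] + B[1][2] = 5 + 4 = 9, A[0][2] + B[2][2] = 2 + 0 = 2) = -2 (attained at k = 0)
  C[1][0] = min over k of (A[1][0] + B[0][0] = -5 + 3 = -2, A[1][1] + B[1][0] = -5 + 3 = -2, A[1][2] + B[2][0] = 2 + -5 = -3) = -3 (attained at k = 2)
  C[1][1] = min over k of (A[1][0] + B[0][1] = -5 + 7 = 2, A[1][1] + B[1][1] = -5 + -4 = -9, A[1][2] + B[2][1] = 2 + 5 = 7) = -9 (attained at k = 1)
  C[1][2] = min over k of (A[1][0] + B[0][2] = -5 + 0 = -5, A[1][1] + B[1][2] = -5 + 4 = -1, A[1][2] + B[2][2] = 2 + 0 = 2) = -5 (attained at k = 0)
  C[2][0] = min over k of (A[2][0] + B[0][0] = 10 + 3 = 13, A[2][1] + B[1][0] = 0 + 3 = 3, A[2][2] + B[2][0] = 5 + -5 = 0) = 0 (attained at k = 2)
  C[2][1] = min over k of (A[2][0] + B[0][1] = 10 + 7 = 17, A[2][1] + B[1][1] = 0 + -4 = -4, A[2][2] + B[2][1] = 5 + 5 = 10) = -4 (attained at k = 1)
  C[2][2] = min over k of (A[2][0] + B[0][2] = 10 + 0 = 10, A[2][1] + B[1][2] = 0 + 4 = 4, A[2][2] + B[2][2] = 5 + 0 = 5) = 4 (attained at k = 1)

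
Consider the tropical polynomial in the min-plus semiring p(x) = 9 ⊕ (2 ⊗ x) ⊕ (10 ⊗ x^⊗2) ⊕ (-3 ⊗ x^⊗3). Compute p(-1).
p(-1) = -6

A tropical monomial a ⊗ x^⊗i evaluates to a + i · x. Evaluating each term at x = -1:
  Term 0 contributes 9 + 0 · -1 = 9
  Term 1 contributes 2 + 1 · -1 = 1
  Term 2 contributes 10 + 2 · -1 = 8
  Term 3 contributes -3 + 3 · -1 = -6
p(-1) = ⊕ of these = min[9, 1, 8, -6] = -6.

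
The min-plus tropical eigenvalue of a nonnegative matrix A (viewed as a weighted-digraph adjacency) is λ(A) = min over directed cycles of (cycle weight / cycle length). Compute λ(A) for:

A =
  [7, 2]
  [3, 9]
λ(A) = 5/2

Enumerate directed cycles and compute their means (weight / length). Sample:
  cycle 0 → 0: weight = 7, length = 1, mean = 7/1 ≈ 7.000
  cycle 1 → 1: weight = 9, length = 1, mean = 9/1 ≈ 9.000
  cycle 0 → 1 → 0: weight = 5, length = 2, mean = 5/2 ≈ 2.500
  cycle 1 → 0 → 1: weight = 5, length = 2, mean = 5/2 ≈ 2.500
Minimum mean = 2.500, attained e.g. along the cycle 0 → 1 → 0 with weight 5 and length 2. So λ(A) = 5/2 = 5/2.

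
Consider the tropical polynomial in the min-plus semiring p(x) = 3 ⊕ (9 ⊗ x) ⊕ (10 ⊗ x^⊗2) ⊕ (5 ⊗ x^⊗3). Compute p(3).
p(3) = 3

A tropical monomial a ⊗ x^⊗i evaluates to a + i · x. Evaluating each term at x = 3:
  Term 0 contributes 3 + 0 · 3 = 3
  Term 1 contributes 9 + 1 · 3 = 12
  Term 2 contributes 10 + 2 · 3 = 16
  Term 3 contributes 5 + 3 · 3 = 14
p(3) = ⊕ of these = min[3, 12, 16, 14] = 3.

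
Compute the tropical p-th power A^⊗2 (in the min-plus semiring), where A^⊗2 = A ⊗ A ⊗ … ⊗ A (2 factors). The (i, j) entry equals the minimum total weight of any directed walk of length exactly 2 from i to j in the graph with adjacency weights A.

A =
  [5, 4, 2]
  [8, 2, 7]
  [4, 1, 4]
A^⊗2 =
  [6, 3, 6]
  [10, 4, 9]
  [8, 3, 6]

Each entry (A^⊗2)_ij equals the minimum over all length-2 walks i = v_0 → v_1 → … → v_2 = j of Σ_t A[v_t][v_{t+1}]. For example, for (i, j) = (0, 2) we minimise over 3 possible intermediate vertex sequences; the minimum is 6, attained along the walk 0 → 2 → 2.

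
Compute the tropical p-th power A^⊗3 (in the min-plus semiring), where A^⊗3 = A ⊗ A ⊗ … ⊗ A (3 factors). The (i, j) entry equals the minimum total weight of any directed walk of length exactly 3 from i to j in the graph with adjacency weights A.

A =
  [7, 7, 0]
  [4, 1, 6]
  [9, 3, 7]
A^⊗3 =
  [7, 4, 9]
  [6, 3, 5]
  [8, 5, 7]

Each entry (A^⊗3)_ij equals the minimum over all length-3 walks i = v_0 → v_1 → … → v_3 = j of Σ_t A[v_t][v_{t+1}]. For example, for (i, j) = (0, 2) we minimise over 9 possible intermediate vertex sequences; the minimum is 9, attained along the walk 0 → 2 → 0 → 2.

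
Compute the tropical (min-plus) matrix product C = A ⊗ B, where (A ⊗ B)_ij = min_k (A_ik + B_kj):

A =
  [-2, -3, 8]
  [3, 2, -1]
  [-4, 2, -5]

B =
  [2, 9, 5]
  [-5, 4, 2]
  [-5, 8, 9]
A ⊗ B =
  [-8, 1, -1]
  [-6, 6, 4]
  [-10, 3, 1]

Apply the min-plus product entry-by-entry:
  C[0][0] = min over k of (A[0][0] + B[0][0] = -2 + 2 = 0, A[0][1] + B[1][0] = -3 + -5 = -8, A[0][2] + B[2][0] = 8 + -5 = 3) = -8 (attained at k = 1)
  C[0][1] = min over k of (A[0][0] + B[0][1] = -2 + 9 = 7, A[0][1] + B[1][1] = -3 + 4 = 1, A[0][2] + B[2][1] = 8 + 8 = 16) = 1 (attained at k = 1)
  C[0][2] = min over k of (A[0][0] + B[0][2] = -2 + 5 = 3, A[0][1] + B[1][2] = -3 + 2 = -1, A[0][2] + B[2][2] = 8 + 9 = 17) = -1 (attained at k = 1)
  C[1][0] = min over k of (A[1][0] + B[0][0] = 3 + 2 = 5, A[1][1] + B[1][0] = 2 + -5 = -3, A[1][2] + B[2][0] = -1 + -5 = -6) = -6 (attained at k = 2)
  C[1][1] = min over k of (A[1][0] + B[0][1] = 3 + 9 = 12, A[1][1] + B[1][1] = 2 + 4 = 6, A[1][2] + B[2][1] = -1 + 8 = 7) = 6 (attained at k = 1)
  C[1][2] = min over k of (A[1][0] + B[0][2] = 3 + 5 = 8, A[1][1] + B[1][2] = 2 + 2 = 4, A[1][2] + B[2][2] = -1 + 9 = 8) = 4 (attained at k = 1)
  C[2][0] = min over k of (A[2][0] + B[0][0] = -4 + 2 = -2, A[2][1] + B[1][0] = 2 + -5 = -3, A[2][2] + B[2][0] = -5 + -5 = -10) = -10 (attained at k = 2)
  C[2][1] = min over k of (A[2][0] + B[0][1] = -4 + 9 = 5, A[2][1] + B[1][1] = 2 + 4 = 6, A[2][2] + B[2][1] = -5 + 8 = 3) = 3 (attained at k = 2)
  C[2][2] = min over k of (A[2][0] + B[0][2] = -4 + 5 = 1, A[2][1] + B[1][2] = 2 + 2 = 4, A[2][2] + B[2][2] = -5 + 9 = 4) = 1 (attained at k = 0)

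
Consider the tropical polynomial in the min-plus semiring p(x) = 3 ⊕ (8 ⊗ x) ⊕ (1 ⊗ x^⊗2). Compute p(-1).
p(-1) = -1

A tropical monomial a ⊗ x^⊗i evaluates to a + i · x. Evaluating each term at x = -1:
  Term 0 contributes 3 + 0 · -1 = 3
  Term 1 contributes 8 + 1 · -1 = 7
  Term 2 contributes 1 + 2 · -1 = -1
p(-1) = ⊕ of these = min[3, 7, -1] = -1.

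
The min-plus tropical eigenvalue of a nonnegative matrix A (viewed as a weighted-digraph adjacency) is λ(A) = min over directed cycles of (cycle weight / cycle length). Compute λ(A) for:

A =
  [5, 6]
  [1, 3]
λ(A) = 3

Enumerate directed cycles and compute their means (weight / length). Sample:
  cycle 0 → 0: weight = 5, length = 1, mean = 5/1 ≈ 5.000
  cycle 1 → 1: weight = 3, length = 1, mean = 3/1 ≈ 3.000
  cycle 0 → 1 → 0: weight = 7, length = 2, mean = 7/2 ≈ 3.500
  cycle 1 → 0 → 1: weight = 7, length = 2, mean = 7/2 ≈ 3.500
Minimum mean = 3.000, attained e.g. along the cycle 1 → 1 with weight 3 and length 1. So λ(A) = 3/1 = 3.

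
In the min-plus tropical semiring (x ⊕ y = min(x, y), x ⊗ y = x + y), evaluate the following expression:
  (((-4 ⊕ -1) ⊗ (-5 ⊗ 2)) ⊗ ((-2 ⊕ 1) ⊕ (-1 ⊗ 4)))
(((-4 ⊕ -1) ⊗ (-5 ⊗ 2)) ⊗ ((-2 ⊕ 1) ⊕ (-1 ⊗ 4))) = -9

Expand innermost to outermost. Recall ⊕ takes the minimum of its arguments and ⊗ takes their sum. Working out the expression (((-4 ⊕ -1) ⊗ (-5 ⊗ 2)) ⊗ ((-2 ⊕ 1) ⊕ (-1 ⊗ 4))) gives -9.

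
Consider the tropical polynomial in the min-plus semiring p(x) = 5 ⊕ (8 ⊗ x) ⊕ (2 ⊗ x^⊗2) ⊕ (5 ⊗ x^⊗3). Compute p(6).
p(6) = 5

A tropical monomial a ⊗ x^⊗i evaluates to a + i · x. Evaluating each term at x = 6:
  Term 0 contributes 5 + 0 · 6 = 5
  Term 1 contributes 8 + 1 · 6 = 14
  Term 2 contributes 2 + 2 · 6 = 14
  Term 3 contributes 5 + 3 · 6 = 23
p(6) = ⊕ of these = min[5, 14, 14, 23] = 5.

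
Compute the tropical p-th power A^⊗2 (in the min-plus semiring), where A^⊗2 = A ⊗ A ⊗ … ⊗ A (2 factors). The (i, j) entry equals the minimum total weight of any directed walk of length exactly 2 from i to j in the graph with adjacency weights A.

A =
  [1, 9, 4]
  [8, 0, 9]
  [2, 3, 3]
A^⊗2 =
  [2, 7, 5]
  [8, 0, 9]
  [3, 3, 6]

Each entry (A^⊗2)_ij equals the minimum over all length-2 walks i = v_0 → v_1 → … → v_2 = j of Σ_t A[v_t][v_{t+1}]. For example, for (i, j) = (0, 2) we minimise over 3 possible intermediate vertex sequences; the minimum is 5, attained along the walk 0 → 0 → 2.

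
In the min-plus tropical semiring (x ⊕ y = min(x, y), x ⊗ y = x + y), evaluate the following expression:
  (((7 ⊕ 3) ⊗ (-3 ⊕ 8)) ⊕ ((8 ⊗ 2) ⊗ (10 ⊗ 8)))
(((7 ⊕ 3) ⊗ (-3 ⊕ 8)) ⊕ ((8 ⊗ 2) ⊗ (10 ⊗ 8))) = 0

Expand innermost to outermost. Recall ⊕ takes the minimum of its arguments and ⊗ takes their sum. Working out the expression (((7 ⊕ 3) ⊗ (-3 ⊕ 8)) ⊕ ((8 ⊗ 2) ⊗ (10 ⊗ 8))) gives 0.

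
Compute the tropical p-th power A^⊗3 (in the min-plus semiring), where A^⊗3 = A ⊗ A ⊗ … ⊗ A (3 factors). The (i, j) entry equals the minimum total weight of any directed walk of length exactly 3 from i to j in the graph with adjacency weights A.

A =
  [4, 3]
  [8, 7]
A^⊗3 =
  [12, 11]
  [16, 15]

Each entry (A^⊗3)_ij equals the minimum over all length-3 walks i = v_0 → v_1 → … → v_3 = j of Σ_t A[v_t][v_{t+1}]. For example, for (i, j) = (0, 1) we minimise over 4 possible intermediate vertex sequences; the minimum is 11, attained along the walk 0 → 0 → 0 → 1.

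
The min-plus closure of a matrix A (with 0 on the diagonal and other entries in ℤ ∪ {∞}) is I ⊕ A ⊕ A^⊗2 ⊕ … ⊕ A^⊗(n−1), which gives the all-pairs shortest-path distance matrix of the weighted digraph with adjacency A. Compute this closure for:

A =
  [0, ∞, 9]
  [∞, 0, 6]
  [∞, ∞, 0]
Closure =
  [0, ∞, 9]
  [∞, 0, 6]
  [∞, ∞, 0]

This is the Floyd-Warshall all-pairs shortest-path computation. For each intermediate vertex k = 0, 1, …, 2, update dist[i][j] ← min(dist[i][j], dist[i][k] + dist[k][j]). The final matrix gives, for each (i, j), the minimum total weight of any directed path from i to j (possibly empty when i = j).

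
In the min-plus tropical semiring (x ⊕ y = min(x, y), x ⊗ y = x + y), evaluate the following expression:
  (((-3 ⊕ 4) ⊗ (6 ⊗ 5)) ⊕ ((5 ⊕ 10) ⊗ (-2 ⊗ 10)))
(((-3 ⊕ 4) ⊗ (6 ⊗ 5)) ⊕ ((5 ⊕ 10) ⊗ (-2 ⊗ 10))) = 8

Expand innermost to outermost. Recall ⊕ takes the minimum of its arguments and ⊗ takes their sum. Working out the expression (((-3 ⊕ 4) ⊗ (6 ⊗ 5)) ⊕ ((5 ⊕ 10) ⊗ (-2 ⊗ 10))) gives 8.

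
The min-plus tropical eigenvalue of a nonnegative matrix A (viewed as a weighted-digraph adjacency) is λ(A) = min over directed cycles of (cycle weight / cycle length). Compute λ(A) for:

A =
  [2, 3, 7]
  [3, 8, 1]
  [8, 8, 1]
λ(A) = 1

Enumerate directed cycles and compute their means (weight / length). Sample:
  cycle 0 → 0: weight = 2, length = 1, mean = 2/1 ≈ 2.000
  cycle 1 → 1: weight = 8, length = 1, mean = 8/1 ≈ 8.000
  cycle 2 → 2: weight = 1, length = 1, mean = 1/1 ≈ 1.000
  cycle 0 → 1 → 0: weight = 6, length = 2, mean = 6/2 ≈ 3.000
  cycle 0 → 2 → 0: weight = 15, length = 2, mean = 15/2 ≈ 7.500
  cycle 1 → 0 → 1: weight = 6, length = 2, mean = 6/2 ≈ 3.000
Minimum mean = 1.000, attained e.g. along the cycle 2 → 2 with weight 1 and length 1. So λ(A) = 1/1 = 1.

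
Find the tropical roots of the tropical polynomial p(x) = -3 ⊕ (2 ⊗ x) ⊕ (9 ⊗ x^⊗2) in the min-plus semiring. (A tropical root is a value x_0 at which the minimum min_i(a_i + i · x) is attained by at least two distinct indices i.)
Roots: {-7, -5}

Each tropical root is a break point of the lower envelope of the lines y = a_i + i · x (there are 3 lines, with slopes 0, 1, ..., 2). Only the lines that attain the minimum somewhere contribute to roots; other lines are dominated. Here the surviving (envelope) indices are i = 2, i = 1, i = 0.
Intersections between consecutive envelope lines give the roots: for adjacent envelope indices i < j the intersection is x = (a_i − a_j) / (j − i). Reading off the sorted break points: {-7, -5}.
Verification: at each break x_0, at least two indices attain the minimum of min_i(a_i + i · x_0).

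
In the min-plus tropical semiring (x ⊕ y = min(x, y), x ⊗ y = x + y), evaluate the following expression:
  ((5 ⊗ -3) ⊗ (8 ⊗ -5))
((5 ⊗ -3) ⊗ (8 ⊗ -5)) = 5

Expand innermost to outermost. Recall ⊕ takes the minimum of its arguments and ⊗ takes their sum. Working out the expression ((5 ⊗ -3) ⊗ (8 ⊗ -5)) gives 5.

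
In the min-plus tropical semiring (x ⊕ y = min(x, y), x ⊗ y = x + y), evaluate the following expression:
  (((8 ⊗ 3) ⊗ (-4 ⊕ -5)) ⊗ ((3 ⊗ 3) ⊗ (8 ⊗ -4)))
(((8 ⊗ 3) ⊗ (-4 ⊕ -5)) ⊗ ((3 ⊗ 3) ⊗ (8 ⊗ -4))) = 16

Expand innermost to outermost. Recall ⊕ takes the minimum of its arguments and ⊗ takes their sum. Working out the expression (((8 ⊗ 3) ⊗ (-4 ⊕ -5)) ⊗ ((3 ⊗ 3) ⊗ (8 ⊗ -4))) gives 16.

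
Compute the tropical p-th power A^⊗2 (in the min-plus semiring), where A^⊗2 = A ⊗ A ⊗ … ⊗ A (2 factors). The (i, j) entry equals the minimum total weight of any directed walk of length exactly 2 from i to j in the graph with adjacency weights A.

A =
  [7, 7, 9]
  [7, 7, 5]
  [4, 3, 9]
A^⊗2 =
  [13, 12, 12]
  [9, 8, 12]
  [10, 10, 8]

Each entry (A^⊗2)_ij equals the minimum over all length-2 walks i = v_0 → v_1 → … → v_2 = j of Σ_t A[v_t][v_{t+1}]. For example, for (i, j) = (0, 2) we minimise over 3 possible intermediate vertex sequences; the minimum is 12, attained along the walk 0 → 1 → 2.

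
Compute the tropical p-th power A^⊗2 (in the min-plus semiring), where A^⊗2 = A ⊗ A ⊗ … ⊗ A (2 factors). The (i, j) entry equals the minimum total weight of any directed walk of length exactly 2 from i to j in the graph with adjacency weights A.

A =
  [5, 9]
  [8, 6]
A^⊗2 =
  [10, 14]
  [13, 12]

Each entry (A^⊗2)_ij equals the minimum over all length-2 walks i = v_0 → v_1 → … → v_2 = j of Σ_t A[v_t][v_{t+1}]. For example, for (i, j) = (0, 1) we minimise over 2 possible intermediate vertex sequences; the minimum is 14, attained along the walk 0 → 0 → 1.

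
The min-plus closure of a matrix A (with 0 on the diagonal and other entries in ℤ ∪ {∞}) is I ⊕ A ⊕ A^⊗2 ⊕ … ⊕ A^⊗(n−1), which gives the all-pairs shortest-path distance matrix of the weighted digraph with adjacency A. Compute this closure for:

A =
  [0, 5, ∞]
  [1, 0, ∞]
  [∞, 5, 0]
Closure =
  [0, 5, ∞]
  [1, 0, ∞]
  [6, 5, 0]

This is the Floyd-Warshall all-pairs shortest-path computation. For each intermediate vertex k = 0, 1, …, 2, update dist[i][j] ← min(dist[i][j], dist[i][k] + dist[k][j]). The final matrix gives, for each (i, j), the minimum total weight of any directed path from i to j (possibly empty when i = j).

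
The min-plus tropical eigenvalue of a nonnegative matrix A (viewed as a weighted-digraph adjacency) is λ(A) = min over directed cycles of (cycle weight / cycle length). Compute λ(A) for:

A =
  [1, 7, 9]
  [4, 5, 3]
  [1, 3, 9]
λ(A) = 1

Enumerate directed cycles and compute their means (weight / length). Sample:
  cycle 0 → 0: weight = 1, length = 1, mean = 1/1 ≈ 1.000
  cycle 1 → 1: weight = 5, length = 1, mean = 5/1 ≈ 5.000
  cycle 2 → 2: weight = 9, length = 1, mean = 9/1 ≈ 9.000
  cycle 0 → 1 → 0: weight = 11, length = 2, mean = 11/2 ≈ 5.500
  cycle 0 → 2 → 0: weight = 10, length = 2, mean = 10/2 ≈ 5.000
  cycle 1 → 0 → 1: weight = 11, length = 2, mean = 11/2 ≈ 5.500
Minimum mean = 1.000, attained e.g. along the cycle 0 → 0 with weight 1 and length 1. So λ(A) = 1/1 = 1.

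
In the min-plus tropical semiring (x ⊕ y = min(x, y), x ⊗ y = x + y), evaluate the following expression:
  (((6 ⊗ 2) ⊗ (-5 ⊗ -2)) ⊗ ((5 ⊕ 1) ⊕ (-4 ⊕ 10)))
(((6 ⊗ 2) ⊗ (-5 ⊗ -2)) ⊗ ((5 ⊕ 1) ⊕ (-4 ⊕ 10))) = -3

Expand innermost to outermost. Recall ⊕ takes the minimum of its arguments and ⊗ takes their sum. Working out the expression (((6 ⊗ 2) ⊗ (-5 ⊗ -2)) ⊗ ((5 ⊕ 1) ⊕ (-4 ⊕ 10))) gives -3.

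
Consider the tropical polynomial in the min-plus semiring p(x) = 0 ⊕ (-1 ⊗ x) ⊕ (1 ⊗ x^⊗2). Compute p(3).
p(3) = 0

A tropical monomial a ⊗ x^⊗i evaluates to a + i · x. Evaluating each term at x = 3:
  Term 0 contributes 0 + 0 · 3 = 0
  Term 1 contributes -1 + 1 · 3 = 2
  Term 2 contributes 1 + 2 · 3 = 7
p(3) = ⊕ of these = min[0, 2, 7] = 0.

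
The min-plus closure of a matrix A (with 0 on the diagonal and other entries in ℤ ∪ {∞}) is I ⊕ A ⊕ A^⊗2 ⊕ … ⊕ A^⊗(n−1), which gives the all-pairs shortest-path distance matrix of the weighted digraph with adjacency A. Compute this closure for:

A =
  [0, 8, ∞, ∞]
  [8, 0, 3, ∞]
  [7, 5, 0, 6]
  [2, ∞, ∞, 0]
Closure =
  [0, 8, 11, 17]
  [8, 0, 3, 9]
  [7, 5, 0, 6]
  [2, 10, 13, 0]

This is the Floyd-Warshall all-pairs shortest-path computation. For each intermediate vertex k = 0, 1, …, 3, update dist[i][j] ← min(dist[i][j], dist[i][k] + dist[k][j]). The final matrix gives, for each (i, j), the minimum total weight of any directed path from i to j (possibly empty when i = j).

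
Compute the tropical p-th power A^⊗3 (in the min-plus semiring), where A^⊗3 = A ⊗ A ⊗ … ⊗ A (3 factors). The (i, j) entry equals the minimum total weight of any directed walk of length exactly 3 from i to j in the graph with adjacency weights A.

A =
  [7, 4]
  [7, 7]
A^⊗3 =
  [18, 15]
  [18, 18]

Each entry (A^⊗3)_ij equals the minimum over all length-3 walks i = v_0 → v_1 → … → v_3 = j of Σ_t A[v_t][v_{t+1}]. For example, for (i, j) = (0, 1) we minimise over 4 possible intermediate vertex sequences; the minimum is 15, attained along the walk 0 → 1 → 0 → 1.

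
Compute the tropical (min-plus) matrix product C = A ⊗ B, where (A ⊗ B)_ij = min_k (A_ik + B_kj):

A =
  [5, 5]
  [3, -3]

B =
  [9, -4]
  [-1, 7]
A ⊗ B =
  [4, 1]
  [-4, -1]

Apply the min-plus product entry-by-entry:
  C[0][0] = min over k of (A[0][0] + B[0][0] = 5 + 9 = 14, A[0][1] + B[1][0] = 5 + -1 = 4) = 4 (attained at k = 1)
  C[0][1] = min over k of (A[0][0] + B[0][1] = 5 + -4 = 1, A[0][1] + B[1][1] = 5 + 7 = 12) = 1 (attained at k = 0)
  C[1][0] = min over k of (A[1][0] + B[0][0] = 3 + 9 = 12, A[1][1] + B[1][0] = -3 + -1 = -4) = -4 (attained at k = 1)
  C[1][1] = min over k of (A[1][0] + B[0][1] = 3 + -4 = -1, A[1][1] + B[1][1] = -3 + 7 = 4) = -1 (attained at k = 0)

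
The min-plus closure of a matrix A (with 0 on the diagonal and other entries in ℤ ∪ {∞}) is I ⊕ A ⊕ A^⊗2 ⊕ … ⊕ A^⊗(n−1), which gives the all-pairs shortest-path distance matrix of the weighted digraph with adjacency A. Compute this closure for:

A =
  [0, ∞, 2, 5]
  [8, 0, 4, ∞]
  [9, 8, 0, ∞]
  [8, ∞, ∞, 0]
Closure =
  [0, 10, 2, 5]
  [8, 0, 4, 13]
  [9, 8, 0, 14]
  [8, 18, 10, 0]

This is the Floyd-Warshall all-pairs shortest-path computation. For each intermediate vertex k = 0, 1, …, 3, update dist[i][j] ← min(dist[i][j], dist[i][k] + dist[k][j]). The final matrix gives, for each (i, j), the minimum total weight of any directed path from i to j (possibly empty when i = j).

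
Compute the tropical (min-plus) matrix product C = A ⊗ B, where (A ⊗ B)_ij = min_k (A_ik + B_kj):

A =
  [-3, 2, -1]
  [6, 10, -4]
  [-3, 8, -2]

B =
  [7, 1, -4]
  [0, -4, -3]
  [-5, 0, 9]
A ⊗ B =
  [-6, -2, -7]
  [-9, -4, 2]
  [-7, -2, -7]

Apply the min-plus product entry-by-entry:
  C[0][0] = min over k of (A[0][0] + B[0][0] = -3 + 7 = 4, A[0][1] + B[1][0] = 2 + 0 = 2, A[0][2] + B[2][0] = -1 + -5 = -6) = -6 (attained at k = 2)
  C[0][1] = min over k of (A[0][0] + B[0][1] = -3 + 1 = -2, A[0][1] + B[1][1] = 2 + -4 = -2, A[0][2] + B[2][1] = -1 + 0 = -1) = -2 (attained at k = 0)
  C[0][2] = min over k of (A[0][0] + B[0][2] = -3 + -4 = -7, A[0][1] + B[1][2] = 2 + -3 = -1, A[0][2] + B[2][2] = -1 + 9 = 8) = -7 (attained at k = 0)
  C[1][0] = min over k of (A[1][0] + B[0][0] = 6 + 7 = 13, A[1][1] + B[1][0] = 10 + 0 = 10, A[1][2] + B[2][0] = -4 + -5 = -9) = -9 (attained at k = 2)
  C[1][1] = min over k of (A[1][0] + B[0][1] = 6 + 1 = 7, A[1][1] + B[1][1] = 10 + -4 = 6, A[1][2] + B[2][1] = -4 + 0 = -4) = -4 (attained at k = 2)
  C[1][2] = min over k of (A[1][0] + B[0][2] = 6 + -4 = 2, A[1][1] + B[1][2] = 10 + -3 = 7, A[1][2] + B[2][2] = -4 + 9 = 5) = 2 (attained at k = 0)
  C[2][0] = min over k of (A[2][0] + B[0][0] = -3 + 7 = 4, A[2][1] + B[1][0] = 8 + 0 = 8, A[2][2] + B[2][0] = -2 + -5 = -7) = -7 (attained at k = 2)
  C[2][1] = min over k of (A[2][0] + B[0][1] = -3 + 1 = -2, A[2][1] + B[1][1] = 8 + -4 = 4, A[2][2] + B[2][1] = -2 + 0 = -2) = -2 (attained at k = 0)
  C[2][2] = min over k of (A[2][0] + B[0][2] = -3 + -4 = -7, A[2][1] + B[1][2] = 8 + -3 = 5, A[2][2] + B[2][2] = -2 + 9 = 7) = -7 (attained at k = 0)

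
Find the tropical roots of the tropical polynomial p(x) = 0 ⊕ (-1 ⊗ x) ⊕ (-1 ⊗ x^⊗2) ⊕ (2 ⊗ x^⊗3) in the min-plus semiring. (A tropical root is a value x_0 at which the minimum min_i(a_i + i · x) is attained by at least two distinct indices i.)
Roots: {-3, 0, 1}

Each tropical root is a break point of the lower envelope of the lines y = a_i + i · x (there are 4 lines, with slopes 0, 1, ..., 3). Only the lines that attain the minimum somewhere contribute to roots; other lines are dominated. Here the surviving (envelope) indices are i = 3, i = 2, i = 1, i = 0.
Intersections between consecutive envelope lines give the roots: for adjacent envelope indices i < j the intersection is x = (a_i − a_j) / (j − i). Reading off the sorted break points: {-3, 0, 1}.
Verification: at each break x_0, at least two indices attain the minimum of min_i(a_i + i · x_0).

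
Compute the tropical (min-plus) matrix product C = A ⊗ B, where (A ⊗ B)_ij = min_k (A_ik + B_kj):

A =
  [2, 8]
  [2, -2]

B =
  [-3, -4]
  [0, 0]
A ⊗ B =
  [-1, -2]
  [-2, -2]

Apply the min-plus product entry-by-entry:
  C[0][0] = min over k of (A[0][0] + B[0][0] = 2 + -3 = -1, A[0][1] + B[1][0] = 8 + 0 = 8) = -1 (attained at k = 0)
  C[0][1] = min over k of (A[0][0] + B[0][1] = 2 + -4 = -2, A[0][1] + B[1][1] = 8 + 0 = 8) = -2 (attained at k = 0)
  C[1][0] = min over k of (A[1][0] + B[0][0] = 2 + -3 = -1, A[1][1] + B[1][0] = -2 + 0 = -2) = -2 (attained at k = 1)
  C[1][1] = min over k of (A[1][0] + B[0][1] = 2 + -4 = -2, A[1][1] + B[1][1] = -2 + 0 = -2) = -2 (attained at k = 0)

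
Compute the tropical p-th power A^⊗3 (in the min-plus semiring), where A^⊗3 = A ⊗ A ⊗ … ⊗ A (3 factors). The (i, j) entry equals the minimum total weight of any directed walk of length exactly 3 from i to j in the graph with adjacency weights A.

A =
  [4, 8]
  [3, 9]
A^⊗3 =
  [12, 16]
  [11, 15]

Each entry (A^⊗3)_ij equals the minimum over all length-3 walks i = v_0 → v_1 → … → v_3 = j of Σ_t A[v_t][v_{t+1}]. For example, for (i, j) = (0, 1) we minimise over 4 possible intermediate vertex sequences; the minimum is 16, attained along the walk 0 → 0 → 0 → 1.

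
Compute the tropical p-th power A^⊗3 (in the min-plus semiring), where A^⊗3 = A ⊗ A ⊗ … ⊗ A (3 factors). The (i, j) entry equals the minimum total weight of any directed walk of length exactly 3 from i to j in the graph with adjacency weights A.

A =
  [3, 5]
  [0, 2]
A^⊗3 =
  [7, 9]
  [4, 6]

Each entry (A^⊗3)_ij equals the minimum over all length-3 walks i = v_0 → v_1 → … → v_3 = j of Σ_t A[v_t][v_{t+1}]. For example, for (i, j) = (0, 1) we minimise over 4 possible intermediate vertex sequences; the minimum is 9, attained along the walk 0 → 1 → 1 → 1.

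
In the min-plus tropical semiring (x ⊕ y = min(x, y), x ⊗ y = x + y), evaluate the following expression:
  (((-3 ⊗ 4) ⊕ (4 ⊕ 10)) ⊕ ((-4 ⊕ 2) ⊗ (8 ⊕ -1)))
(((-3 ⊗ 4) ⊕ (4 ⊕ 10)) ⊕ ((-4 ⊕ 2) ⊗ (8 ⊕ -1))) = -5

Expand innermost to outermost. Recall ⊕ takes the minimum of its arguments and ⊗ takes their sum. Working out the expression (((-3 ⊗ 4) ⊕ (4 ⊕ 10)) ⊕ ((-4 ⊕ 2) ⊗ (8 ⊕ -1))) gives -5.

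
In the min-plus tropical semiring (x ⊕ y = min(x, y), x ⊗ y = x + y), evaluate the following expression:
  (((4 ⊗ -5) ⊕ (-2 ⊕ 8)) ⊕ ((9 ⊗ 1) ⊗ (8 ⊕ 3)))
(((4 ⊗ -5) ⊕ (-2 ⊕ 8)) ⊕ ((9 ⊗ 1) ⊗ (8 ⊕ 3))) = -2

Expand innermost to outermost. Recall ⊕ takes the minimum of its arguments and ⊗ takes their sum. Working out the expression (((4 ⊗ -5) ⊕ (-2 ⊕ 8)) ⊕ ((9 ⊗ 1) ⊗ (8 ⊕ 3))) gives -2.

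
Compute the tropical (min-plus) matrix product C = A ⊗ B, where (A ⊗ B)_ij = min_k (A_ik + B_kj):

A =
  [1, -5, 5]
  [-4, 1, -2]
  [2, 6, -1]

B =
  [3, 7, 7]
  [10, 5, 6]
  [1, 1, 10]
A ⊗ B =
  [4, 0, 1]
  [-1, -1, 3]
  [0, 0, 9]

Apply the min-plus product entry-by-entry:
  C[0][0] = min over k of (A[0][0] + B[0][0] = 1 + 3 = 4, A[0][1] + B[1][0] = -5 + 10 = 5, A[0][2] + B[2][0] = 5 + 1 = 6) = 4 (attained at k = 0)
  C[0][1] = min over k of (A[0][0] + B[0][1] = 1 + 7 = 8, A[0][1] + B[1][1] = -5 + 5 = 0, A[0][2] + B[2][1] = 5 + 1 = 6) = 0 (attained at k = 1)
  C[0][2] = min over k of (A[0][0] + B[0][2] = 1 + 7 = 8, A[0][1] + B[1][2] = -5 + 6 = 1, A[0][2] + B[2][2] = 5 + 10 = 15) = 1 (attained at k = 1)
  C[1][0] = min over k of (A[1][0] + B[0][0] = -4 + 3 = -1, A[1][1] + B[1][0] = 1 + 10 = 11, A[1][2] + B[2][0] = -2 + 1 = -1) = -1 (attained at k = 0)
  C[1][1] = min over k of (A[1][0] + B[0][1] = -4 + 7 = 3, A[1][1] + B[1][1] = 1 + 5 = 6, A[1][2] + B[2][1] = -2 + 1 = -1) = -1 (attained at k = 2)
  C[1][2] = min over k of (A[1][0] + B[0][2] = -4 + 7 = 3, A[1][1] + B[1][2] = 1 + 6 = 7, A[1][2] + B[2][2] = -2 + 10 = 8) = 3 (attained at k = 0)
  C[2][0] = min over k of (A[2][0] + B[0][0] = 2 + 3 = 5, A[2][1] + B[1][0] = 6 + 10 = 16, A[2][2] + B[2][0] = -1 + 1 = 0) = 0 (attained at k = 2)
  C[2][1] = min over k of (A[2][0] + B[0][1] = 2 + 7 = 9, A[2][1] + B[1][1] = 6 + 5 = 11, A[2][2] + B[2][1] = -1 + 1 = 0) = 0 (attained at k = 2)
  C[2][2] = min over k of (A[2][0] + B[0][2] = 2 + 7 = 9, A[2][1] + B[1][2] = 6 + 6 = 12, A[2][2] + B[2][2] = -1 + 10 = 9) = 9 (attained at k = 0)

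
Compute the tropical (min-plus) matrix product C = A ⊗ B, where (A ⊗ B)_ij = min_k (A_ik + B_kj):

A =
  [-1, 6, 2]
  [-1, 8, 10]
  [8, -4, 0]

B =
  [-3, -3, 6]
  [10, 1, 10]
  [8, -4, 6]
A ⊗ B =
  [-4, -4, 5]
  [-4, -4, 5]
  [5, -4, 6]

Apply the min-plus product entry-by-entry:
  C[0][0] = min over k of (A[0][0] + B[0][0] = -1 + -3 = -4, A[0][1] + B[1][0] = 6 + 10 = 16, A[0][2] + B[2][0] = 2 + 8 = 10) = -4 (attained at k = 0)
  C[0][1] = min over k of (A[0][0] + B[0][1] = -1 + -3 = -4, A[0][1] + B[1][1] = 6 + 1 = 7, A[0][2] + B[2][1] = 2 + -4 = -2) = -4 (attained at k = 0)
  C[0][2] = min over k of (A[0][0] + B[0][2] = -1 + 6 = 5, A[0][1] + B[1][2] = 6 + 10 = 16, A[0][2] + B[2][2] = 2 + 6 = 8) = 5 (attained at k = 0)
  C[1][0] = min over k of (A[1][0] + B[0][0] = -1 + -3 = -4, A[1][1] + B[1][0] = 8 + 10 = 18, A[1][2] + B[2][0] = 10 + 8 = 18) = -4 (attained at k = 0)
  C[1][1] = min over k of (A[1][0] + B[0][1] = -1 + -3 = -4, A[1][1] + B[1][1] = 8 + 1 = 9, A[1][2] + B[2][1] = 10 + -4 = 6) = -4 (attained at k = 0)
  C[1][2] = min over k of (A[1][0] + B[0][2] = -1 + 6 = 5, A[1][1] + B[1][2] = 8 + 10 = 18, A[1][2] + B[2][2] = 10 + 6 = 16) = 5 (attained at k = 0)
  C[2][0] = min over k of (A[2][0] + B[0][0] = 8 + -3 = 5, A[2][1] + B[1][0] = -4 + 10 = 6, A[2][2] + B[2][0] = 0 + 8 = 8) = 5 (attained at k = 0)
  C[2][1] = min over k of (A[2][0] + B[0][1] = 8 + -3 = 5, A[2][1] + B[1][1] = -4 + 1 = -3, A[2][2] + B[2][1] = 0 + -4 = -4) = -4 (attained at k = 2)
  C[2][2] = min over k of (A[2][0] + B[0][2] = 8 + 6 = 14, A[2][1] + B[1][2] = -4 + 10 = 6, A[2][2] + B[2][2] = 0 + 6 = 6) = 6 (attained at k = 1)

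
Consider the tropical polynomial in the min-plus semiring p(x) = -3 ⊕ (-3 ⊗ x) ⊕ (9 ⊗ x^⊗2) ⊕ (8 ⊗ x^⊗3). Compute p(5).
p(5) = -3

A tropical monomial a ⊗ x^⊗i evaluates to a + i · x. Evaluating each term at x = 5:
  Term 0 contributes -3 + 0 · 5 = -3
  Term 1 contributes -3 + 1 · 5 = 2
  Term 2 contributes 9 + 2 · 5 = 19
  Term 3 contributes 8 + 3 · 5 = 23
p(5) = ⊕ of these = min[-3, 2, 19, 23] = -3.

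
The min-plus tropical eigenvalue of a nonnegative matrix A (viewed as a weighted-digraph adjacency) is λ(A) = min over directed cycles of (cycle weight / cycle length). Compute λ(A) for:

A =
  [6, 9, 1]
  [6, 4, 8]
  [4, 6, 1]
λ(A) = 1

Enumerate directed cycles and compute their means (weight / length). Sample:
  cycle 0 → 0: weight = 6, length = 1, mean = 6/1 ≈ 6.000
  cycle 1 → 1: weight = 4, length = 1, mean = 4/1 ≈ 4.000
  cycle 2 → 2: weight = 1, length = 1, mean = 1/1 ≈ 1.000
  cycle 0 → 1 → 0: weight = 15, length = 2, mean = 15/2 ≈ 7.500
  cycle 0 → 2 → 0: weight = 5, length = 2, mean = 5/2 ≈ 2.500
  cycle 1 → 0 → 1: weight = 15, length = 2, mean = 15/2 ≈ 7.500
Minimum mean = 1.000, attained e.g. along the cycle 2 → 2 with weight 1 and length 1. So λ(A) = 1/1 = 1.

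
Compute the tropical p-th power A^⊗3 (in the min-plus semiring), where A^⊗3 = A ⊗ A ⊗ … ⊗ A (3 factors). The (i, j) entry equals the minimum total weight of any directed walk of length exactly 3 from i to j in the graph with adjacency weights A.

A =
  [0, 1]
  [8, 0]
A^⊗3 =
  [0, 1]
  [8, 0]

Each entry (A^⊗3)_ij equals the minimum over all length-3 walks i = v_0 → v_1 → … → v_3 = j of Σ_t A[v_t][v_{t+1}]. For example, for (i, j) = (0, 1) we minimise over 4 possible intermediate vertex sequences; the minimum is 1, attained along the walk 0 → 0 → 0 → 1.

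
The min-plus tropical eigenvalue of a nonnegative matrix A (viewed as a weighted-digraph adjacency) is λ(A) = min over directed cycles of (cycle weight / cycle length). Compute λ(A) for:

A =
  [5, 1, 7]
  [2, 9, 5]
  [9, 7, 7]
λ(A) = 3/2

Enumerate directed cycles and compute their means (weight / length). Sample:
  cycle 0 → 0: weight = 5, length = 1, mean = 5/1 ≈ 5.000
  cycle 1 → 1: weight = 9, length = 1, mean = 9/1 ≈ 9.000
  cycle 2 → 2: weight = 7, length = 1, mean = 7/1 ≈ 7.000
  cycle 0 → 1 → 0: weight = 3, length = 2, mean = 3/2 ≈ 1.500
  cycle 0 → 2 → 0: weight = 16, length = 2, mean = 16/2 ≈ 8.000
  cycle 1 → 0 → 1: weight = 3, length = 2, mean = 3/2 ≈ 1.500
Minimum mean = 1.500, attained e.g. along the cycle 0 → 1 → 0 with weight 3 and length 2. So λ(A) = 3/2 = 3/2.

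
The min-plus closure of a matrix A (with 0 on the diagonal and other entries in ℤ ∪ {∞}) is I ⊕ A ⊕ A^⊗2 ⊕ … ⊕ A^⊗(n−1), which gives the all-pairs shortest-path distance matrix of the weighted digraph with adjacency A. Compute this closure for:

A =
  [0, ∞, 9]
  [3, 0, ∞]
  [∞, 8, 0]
Closure =
  [0, 17, 9]
  [3, 0, 12]
  [11, 8, 0]

This is the Floyd-Warshall all-pairs shortest-path computation. For each intermediate vertex k = 0, 1, …, 2, update dist[i][j] ← min(dist[i][j], dist[i][k] + dist[k][j]). The final matrix gives, for each (i, j), the minimum total weight of any directed path from i to j (possibly empty when i = j).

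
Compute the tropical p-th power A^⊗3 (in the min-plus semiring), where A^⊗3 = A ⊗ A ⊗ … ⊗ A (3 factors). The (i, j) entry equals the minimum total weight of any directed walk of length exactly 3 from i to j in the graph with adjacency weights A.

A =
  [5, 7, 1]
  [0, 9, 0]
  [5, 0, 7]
A^⊗3 =
  [1, 6, 1]
  [0, 1, 0]
  [5, 0, 1]

Each entry (A^⊗3)_ij equals the minimum over all length-3 walks i = v_0 → v_1 → … → v_3 = j of Σ_t A[v_t][v_{t+1}]. For example, for (i, j) = (0, 2) we minimise over 9 possible intermediate vertex sequences; the minimum is 1, attained along the walk 0 → 2 → 1 → 2.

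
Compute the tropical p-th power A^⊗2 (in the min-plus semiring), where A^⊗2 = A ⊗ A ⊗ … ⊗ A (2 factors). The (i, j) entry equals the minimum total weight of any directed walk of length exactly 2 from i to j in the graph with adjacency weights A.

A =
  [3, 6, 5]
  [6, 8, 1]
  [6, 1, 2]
A^⊗2 =
  [6, 6, 7]
  [7, 2, 3]
  [7, 3, 2]

Each entry (A^⊗2)_ij equals the minimum over all length-2 walks i = v_0 → v_1 → … → v_2 = j of Σ_t A[v_t][v_{t+1}]. For example, for (i, j) = (0, 2) we minimise over 3 possible intermediate vertex sequences; the minimum is 7, attained along the walk 0 → 1 → 2.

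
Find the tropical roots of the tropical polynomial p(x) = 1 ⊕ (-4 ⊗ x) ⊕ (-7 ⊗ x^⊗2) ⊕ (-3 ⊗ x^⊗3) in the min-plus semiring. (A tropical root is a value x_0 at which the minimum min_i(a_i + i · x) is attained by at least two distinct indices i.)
Roots: {-4, 3, 5}

Each tropical root is a break point of the lower envelope of the lines y = a_i + i · x (there are 4 lines, with slopes 0, 1, ..., 3). Only the lines that attain the minimum somewhere contribute to roots; other lines are dominated. Here the surviving (envelope) indices are i = 3, i = 2, i = 1, i = 0.
Intersections between consecutive envelope lines give the roots: for adjacent envelope indices i < j the intersection is x = (a_i − a_j) / (j − i). Reading off the sorted break points: {-4, 3, 5}.
Verification: at each break x_0, at least two indices attain the minimum of min_i(a_i + i · x_0).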